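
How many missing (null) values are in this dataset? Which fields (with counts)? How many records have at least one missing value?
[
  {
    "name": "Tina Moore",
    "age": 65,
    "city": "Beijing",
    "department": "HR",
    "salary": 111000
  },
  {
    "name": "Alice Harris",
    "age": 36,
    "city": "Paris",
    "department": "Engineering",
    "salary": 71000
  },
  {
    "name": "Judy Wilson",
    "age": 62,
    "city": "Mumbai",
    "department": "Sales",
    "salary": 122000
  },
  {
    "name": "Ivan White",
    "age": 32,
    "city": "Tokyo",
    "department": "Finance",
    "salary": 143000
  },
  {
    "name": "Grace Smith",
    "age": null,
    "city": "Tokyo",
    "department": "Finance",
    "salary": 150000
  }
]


Checking for missing (null) values in 5 records:

  Tina Moore: complete
  Alice Harris: complete
  Judy Wilson: complete
  Ivan White: complete
  Grace Smith: age

Per field:
  name: 0 missing
  age: 1 missing
  city: 0 missing
  department: 0 missing
  salary: 0 missing

Total missing values: 1
Records with any missing: 1

1 missing values (age: 1); 1 incomplete records


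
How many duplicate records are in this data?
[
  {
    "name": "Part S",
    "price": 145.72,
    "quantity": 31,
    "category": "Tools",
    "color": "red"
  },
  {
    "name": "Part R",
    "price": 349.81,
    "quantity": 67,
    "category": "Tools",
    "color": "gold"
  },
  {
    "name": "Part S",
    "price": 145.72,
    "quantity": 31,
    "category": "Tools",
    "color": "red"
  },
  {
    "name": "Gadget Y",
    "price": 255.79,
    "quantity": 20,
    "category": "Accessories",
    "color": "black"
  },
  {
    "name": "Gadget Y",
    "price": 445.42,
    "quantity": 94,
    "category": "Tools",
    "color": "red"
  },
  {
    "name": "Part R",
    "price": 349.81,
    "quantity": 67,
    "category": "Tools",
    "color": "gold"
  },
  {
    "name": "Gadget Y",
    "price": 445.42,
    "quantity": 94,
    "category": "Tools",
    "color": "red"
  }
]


Checking 7 records for duplicates:

  Row 1: Part S ($145.72, qty 31)
  Row 2: Part R ($349.81, qty 67)
  Row 3: Part S ($145.72, qty 31) <-- DUPLICATE
  Row 4: Gadget Y ($255.79, qty 20)
  Row 5: Gadget Y ($445.42, qty 94)
  Row 6: Part R ($349.81, qty 67) <-- DUPLICATE
  Row 7: Gadget Y ($445.42, qty 94) <-- DUPLICATE

Duplicates found: 3
Unique records: 4

3 duplicates, 4 unique


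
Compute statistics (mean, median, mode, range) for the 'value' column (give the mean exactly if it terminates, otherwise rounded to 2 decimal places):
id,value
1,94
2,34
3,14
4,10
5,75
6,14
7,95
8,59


Data: [94, 34, 14, 10, 75, 14, 95, 59]
Count: 8
Sum: 395
Mean: 395/8 = 49.375
Sorted: [10, 14, 14, 34, 59, 75, 94, 95]
Median: 46.5
Mode: 14 (2 times)
Range: 95 - 10 = 85
Min: 10, Max: 95

mean=49.375, median=46.5, mode=14, range=85


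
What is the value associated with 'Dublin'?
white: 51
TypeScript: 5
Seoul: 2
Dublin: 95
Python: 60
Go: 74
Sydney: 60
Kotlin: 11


Looking up key 'Dublin'
Value: 95

95


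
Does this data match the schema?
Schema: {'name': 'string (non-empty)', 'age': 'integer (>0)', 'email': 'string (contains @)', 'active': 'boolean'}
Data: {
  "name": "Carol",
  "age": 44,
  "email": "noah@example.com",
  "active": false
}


Validating each field against schema:
  name: OK (non-empty string)
  age: OK (positive integer)
  email: OK (string with @)
  active: OK (boolean)

Result: VALID

VALID


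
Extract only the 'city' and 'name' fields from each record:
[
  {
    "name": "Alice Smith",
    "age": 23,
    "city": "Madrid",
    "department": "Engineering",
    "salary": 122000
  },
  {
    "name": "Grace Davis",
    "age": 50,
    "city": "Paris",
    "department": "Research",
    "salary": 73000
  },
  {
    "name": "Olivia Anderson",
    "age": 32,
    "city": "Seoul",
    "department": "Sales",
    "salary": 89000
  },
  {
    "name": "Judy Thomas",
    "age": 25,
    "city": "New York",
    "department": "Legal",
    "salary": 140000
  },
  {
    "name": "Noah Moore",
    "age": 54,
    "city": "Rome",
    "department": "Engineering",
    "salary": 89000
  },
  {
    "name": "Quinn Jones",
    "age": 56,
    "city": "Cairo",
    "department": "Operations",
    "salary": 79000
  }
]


Original: 6 records with fields: name, age, city, department, salary
Keep: ['city', 'name']
Drop: ['age', 'department', 'salary']
Result: 6 records, 2 fields each

[
  {
    "city": "Madrid",
    "name": "Alice Smith"
  },
  {
    "city": "Paris",
    "name": "Grace Davis"
  },
  {
    "city": "Seoul",
    "name": "Olivia Anderson"
  },
  {
    "city": "New York",
    "name": "Judy Thomas"
  },
  {
    "city": "Rome",
    "name": "Noah Moore"
  },
  {
    "city": "Cairo",
    "name": "Quinn Jones"
  }
]


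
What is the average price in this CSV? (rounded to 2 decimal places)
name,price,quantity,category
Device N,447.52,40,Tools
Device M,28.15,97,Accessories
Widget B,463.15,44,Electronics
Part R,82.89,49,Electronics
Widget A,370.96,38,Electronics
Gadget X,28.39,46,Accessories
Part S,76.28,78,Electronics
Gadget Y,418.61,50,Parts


Computing average price:
Values: [447.52, 28.15, 463.15, 82.89, 370.96, 28.39, 76.28, 418.61]
Sum = 1915.95
Count = 8
Average = 1915.95/8 = 239.49375 exactly -> 239.49 (rounded half-up to 2 decimal places)

239.49


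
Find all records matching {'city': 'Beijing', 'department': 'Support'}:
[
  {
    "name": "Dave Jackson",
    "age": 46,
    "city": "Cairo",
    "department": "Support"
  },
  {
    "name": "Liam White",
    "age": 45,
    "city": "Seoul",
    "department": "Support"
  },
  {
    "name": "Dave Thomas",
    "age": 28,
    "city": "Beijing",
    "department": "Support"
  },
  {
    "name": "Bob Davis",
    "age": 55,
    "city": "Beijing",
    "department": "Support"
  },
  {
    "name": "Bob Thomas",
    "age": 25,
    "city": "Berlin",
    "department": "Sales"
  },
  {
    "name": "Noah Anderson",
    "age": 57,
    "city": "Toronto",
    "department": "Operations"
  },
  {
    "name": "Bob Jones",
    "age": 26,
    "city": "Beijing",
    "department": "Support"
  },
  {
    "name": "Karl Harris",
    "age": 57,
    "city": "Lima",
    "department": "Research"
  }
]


Search criteria: {'city': 'Beijing', 'department': 'Support'}

Checking 8 records:
  Dave Jackson: {city: Cairo, department: Support}
  Liam White: {city: Seoul, department: Support}
  Dave Thomas: {city: Beijing, department: Support} <-- MATCH
  Bob Davis: {city: Beijing, department: Support} <-- MATCH
  Bob Thomas: {city: Berlin, department: Sales}
  Noah Anderson: {city: Toronto, department: Operations}
  Bob Jones: {city: Beijing, department: Support} <-- MATCH
  Karl Harris: {city: Lima, department: Research}

Matches: ["Dave Thomas", "Bob Davis", "Bob Jones"]

["Dave Thomas", "Bob Davis", "Bob Jones"]


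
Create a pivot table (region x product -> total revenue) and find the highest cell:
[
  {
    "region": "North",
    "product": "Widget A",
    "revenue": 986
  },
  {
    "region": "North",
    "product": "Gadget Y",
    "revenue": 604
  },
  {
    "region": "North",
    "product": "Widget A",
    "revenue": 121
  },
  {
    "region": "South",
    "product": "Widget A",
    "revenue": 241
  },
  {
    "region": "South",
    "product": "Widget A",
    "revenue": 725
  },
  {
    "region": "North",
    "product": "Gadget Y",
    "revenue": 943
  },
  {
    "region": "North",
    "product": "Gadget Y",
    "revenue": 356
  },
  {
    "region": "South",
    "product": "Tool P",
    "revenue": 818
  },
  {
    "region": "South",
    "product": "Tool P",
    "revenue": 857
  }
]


Pivot: region (rows) x product (columns) -> total revenue

     Gadget Y      Tool P        Widget A    
North         1903             0          1107  
South            0          1675           966  

Highest: North / Gadget Y = $1903

North / Gadget Y = $1903


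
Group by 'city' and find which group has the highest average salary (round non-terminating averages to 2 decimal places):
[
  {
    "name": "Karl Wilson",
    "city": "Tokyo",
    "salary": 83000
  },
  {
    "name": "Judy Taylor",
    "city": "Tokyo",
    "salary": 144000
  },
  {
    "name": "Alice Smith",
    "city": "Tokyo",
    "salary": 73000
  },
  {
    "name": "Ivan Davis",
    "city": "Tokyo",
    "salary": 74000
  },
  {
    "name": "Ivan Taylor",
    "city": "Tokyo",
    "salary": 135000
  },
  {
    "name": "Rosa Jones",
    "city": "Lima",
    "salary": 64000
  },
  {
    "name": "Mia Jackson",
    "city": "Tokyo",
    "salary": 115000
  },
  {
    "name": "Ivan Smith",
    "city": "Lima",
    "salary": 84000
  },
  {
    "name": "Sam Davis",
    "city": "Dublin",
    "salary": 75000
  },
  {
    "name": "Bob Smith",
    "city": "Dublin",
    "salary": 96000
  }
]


Group by: city

Groups:
  Dublin: 2 people, avg salary = 171000/2 = $85500
  Lima: 2 people, avg salary = 148000/2 = $74000
  Tokyo: 6 people, avg salary = 624000/6 = $104000

Highest average salary: Tokyo ($104000)

Tokyo ($104000)


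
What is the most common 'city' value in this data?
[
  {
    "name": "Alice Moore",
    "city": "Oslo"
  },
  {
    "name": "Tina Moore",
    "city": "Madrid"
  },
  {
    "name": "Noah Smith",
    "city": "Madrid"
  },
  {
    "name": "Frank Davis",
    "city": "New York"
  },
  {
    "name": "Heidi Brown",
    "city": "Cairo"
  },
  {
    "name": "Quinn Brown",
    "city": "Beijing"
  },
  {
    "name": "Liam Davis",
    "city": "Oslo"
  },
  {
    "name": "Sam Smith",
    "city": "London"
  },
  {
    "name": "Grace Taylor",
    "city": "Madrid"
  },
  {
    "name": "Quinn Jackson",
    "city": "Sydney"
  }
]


Counting 'city' values across 10 records:

  Madrid: 3 ###
  Oslo: 2 ##
  New York: 1 #
  Cairo: 1 #
  Beijing: 1 #
  London: 1 #
  Sydney: 1 #

Most common: Madrid (3 times)

Madrid (3 times)


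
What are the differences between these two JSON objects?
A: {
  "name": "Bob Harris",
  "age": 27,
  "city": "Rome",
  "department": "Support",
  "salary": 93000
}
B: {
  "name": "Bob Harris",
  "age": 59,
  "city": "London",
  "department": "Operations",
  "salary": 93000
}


Comparing each field (in key order):
  name: same
  age: DIFFERENT
  city: DIFFERENT
  department: DIFFERENT
  salary: same
Differences:
  age: 27 -> 59
  city: Rome -> London
  department: Support -> Operations

3 field(s) changed

3 changes: age, city, department


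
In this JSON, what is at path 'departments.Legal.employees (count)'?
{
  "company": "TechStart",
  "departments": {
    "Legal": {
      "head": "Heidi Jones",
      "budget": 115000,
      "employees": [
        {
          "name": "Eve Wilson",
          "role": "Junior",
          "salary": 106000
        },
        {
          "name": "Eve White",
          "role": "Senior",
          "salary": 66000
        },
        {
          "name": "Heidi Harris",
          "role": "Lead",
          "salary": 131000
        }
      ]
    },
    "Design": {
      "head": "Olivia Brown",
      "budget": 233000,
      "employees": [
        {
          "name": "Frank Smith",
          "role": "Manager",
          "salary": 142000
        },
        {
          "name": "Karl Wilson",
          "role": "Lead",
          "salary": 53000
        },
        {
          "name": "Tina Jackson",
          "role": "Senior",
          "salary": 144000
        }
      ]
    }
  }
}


Path: departments.Legal.employees (count)

Navigate:
  -> departments
  -> Legal
  -> employees (array, length 3)

3


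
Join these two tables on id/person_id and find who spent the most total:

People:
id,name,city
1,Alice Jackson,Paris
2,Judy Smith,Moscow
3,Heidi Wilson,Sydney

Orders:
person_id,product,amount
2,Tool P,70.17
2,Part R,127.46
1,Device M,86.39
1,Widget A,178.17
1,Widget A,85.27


Join on: people.id = orders.person_id

Joined rows:
  Judy Smith (Moscow) bought Tool P for $70.17
  Judy Smith (Moscow) bought Part R for $127.46
  Alice Jackson (Paris) bought Device M for $86.39
  Alice Jackson (Paris) bought Widget A for $178.17
  Alice Jackson (Paris) bought Widget A for $85.27

Total per person:
  Alice Jackson: $349.83
  Judy Smith: $197.63

Top spender: Alice Jackson ($349.83)

Alice Jackson ($349.83)


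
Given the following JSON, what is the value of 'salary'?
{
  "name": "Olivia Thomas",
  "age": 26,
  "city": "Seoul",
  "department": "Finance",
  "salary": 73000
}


Looking up field 'salary'
Value: 73000

73000


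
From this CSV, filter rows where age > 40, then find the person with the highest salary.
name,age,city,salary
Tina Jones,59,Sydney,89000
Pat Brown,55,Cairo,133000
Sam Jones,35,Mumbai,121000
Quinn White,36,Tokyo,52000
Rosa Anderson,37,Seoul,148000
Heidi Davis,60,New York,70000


Filter: age > 40
Sort by: salary (descending)

Filtered records (3):
  Pat Brown, age 55, salary $133000
  Tina Jones, age 59, salary $89000
  Heidi Davis, age 60, salary $70000

Highest salary: Pat Brown ($133000)

Pat Brown


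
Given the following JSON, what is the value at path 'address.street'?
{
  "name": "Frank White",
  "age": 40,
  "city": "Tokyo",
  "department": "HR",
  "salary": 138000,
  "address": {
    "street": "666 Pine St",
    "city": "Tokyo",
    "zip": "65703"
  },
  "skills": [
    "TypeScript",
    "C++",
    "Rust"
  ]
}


Query: address.street
Path: address -> street
Value: 666 Pine St

666 Pine St


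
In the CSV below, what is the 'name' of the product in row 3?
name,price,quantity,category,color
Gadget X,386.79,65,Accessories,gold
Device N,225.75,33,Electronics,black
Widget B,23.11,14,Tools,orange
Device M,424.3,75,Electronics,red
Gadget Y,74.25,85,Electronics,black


Query: Row 3 ('Widget B'), column 'name'
Value: Widget B

Widget B


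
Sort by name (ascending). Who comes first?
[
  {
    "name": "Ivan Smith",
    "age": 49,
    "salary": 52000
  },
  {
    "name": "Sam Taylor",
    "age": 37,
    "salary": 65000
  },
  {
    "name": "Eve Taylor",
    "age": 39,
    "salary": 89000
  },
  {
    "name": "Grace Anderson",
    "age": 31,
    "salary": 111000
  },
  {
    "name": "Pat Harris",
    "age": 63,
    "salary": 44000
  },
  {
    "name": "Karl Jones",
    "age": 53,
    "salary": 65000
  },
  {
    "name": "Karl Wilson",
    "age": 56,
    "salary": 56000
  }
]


Sort by: name (ascending)

Sorted order:
  1. Eve Taylor (name = Eve Taylor)
  2. Grace Anderson (name = Grace Anderson)
  3. Ivan Smith (name = Ivan Smith)
  4. Karl Jones (name = Karl Jones)
  5. Karl Wilson (name = Karl Wilson)
  6. Pat Harris (name = Pat Harris)
  7. Sam Taylor (name = Sam Taylor)

First: Eve Taylor

Eve Taylor


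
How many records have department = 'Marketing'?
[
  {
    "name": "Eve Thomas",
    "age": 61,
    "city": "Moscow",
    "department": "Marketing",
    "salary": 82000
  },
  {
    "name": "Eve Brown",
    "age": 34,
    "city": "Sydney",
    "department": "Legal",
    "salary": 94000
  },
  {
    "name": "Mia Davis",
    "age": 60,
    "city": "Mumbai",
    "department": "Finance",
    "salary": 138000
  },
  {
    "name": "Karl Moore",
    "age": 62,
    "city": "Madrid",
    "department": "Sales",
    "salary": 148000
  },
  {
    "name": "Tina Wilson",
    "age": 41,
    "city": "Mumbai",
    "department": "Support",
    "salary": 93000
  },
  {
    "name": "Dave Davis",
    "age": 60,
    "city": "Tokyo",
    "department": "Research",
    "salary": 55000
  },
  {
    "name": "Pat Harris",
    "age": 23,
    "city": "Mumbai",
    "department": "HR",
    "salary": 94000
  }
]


Data: 7 records
Condition: department = 'Marketing'

Checking each record:
  Eve Thomas: Marketing MATCH
  Eve Brown: Legal
  Mia Davis: Finance
  Karl Moore: Sales
  Tina Wilson: Support
  Dave Davis: Research
  Pat Harris: HR

Count: 1

1


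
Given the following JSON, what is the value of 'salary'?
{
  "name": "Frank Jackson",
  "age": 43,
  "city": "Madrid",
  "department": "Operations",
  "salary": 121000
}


Looking up field 'salary'
Value: 121000

121000


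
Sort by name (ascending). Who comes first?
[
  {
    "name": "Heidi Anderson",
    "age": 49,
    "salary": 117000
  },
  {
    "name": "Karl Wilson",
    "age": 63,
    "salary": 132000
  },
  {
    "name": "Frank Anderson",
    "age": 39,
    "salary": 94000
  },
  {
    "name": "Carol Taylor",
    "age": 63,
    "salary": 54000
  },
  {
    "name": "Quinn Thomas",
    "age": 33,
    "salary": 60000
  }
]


Sort by: name (ascending)

Sorted order:
  1. Carol Taylor (name = Carol Taylor)
  2. Frank Anderson (name = Frank Anderson)
  3. Heidi Anderson (name = Heidi Anderson)
  4. Karl Wilson (name = Karl Wilson)
  5. Quinn Thomas (name = Quinn Thomas)

First: Carol Taylor

Carol Taylor


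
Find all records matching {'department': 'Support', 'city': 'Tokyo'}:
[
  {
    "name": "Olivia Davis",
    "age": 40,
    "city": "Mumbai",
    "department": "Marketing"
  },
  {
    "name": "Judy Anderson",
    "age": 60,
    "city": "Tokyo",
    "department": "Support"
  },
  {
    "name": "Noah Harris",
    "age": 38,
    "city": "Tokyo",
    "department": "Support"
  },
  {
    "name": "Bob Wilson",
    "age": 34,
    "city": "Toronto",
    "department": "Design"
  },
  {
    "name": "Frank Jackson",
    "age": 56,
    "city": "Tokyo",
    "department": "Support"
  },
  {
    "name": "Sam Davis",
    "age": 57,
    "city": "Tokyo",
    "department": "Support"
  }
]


Search criteria: {'department': 'Support', 'city': 'Tokyo'}

Checking 6 records:
  Olivia Davis: {department: Marketing, city: Mumbai}
  Judy Anderson: {department: Support, city: Tokyo} <-- MATCH
  Noah Harris: {department: Support, city: Tokyo} <-- MATCH
  Bob Wilson: {department: Design, city: Toronto}
  Frank Jackson: {department: Support, city: Tokyo} <-- MATCH
  Sam Davis: {department: Support, city: Tokyo} <-- MATCH

Matches: ["Judy Anderson", "Noah Harris", "Frank Jackson", "Sam Davis"]

["Judy Anderson", "Noah Harris", "Frank Jackson", "Sam Davis"]


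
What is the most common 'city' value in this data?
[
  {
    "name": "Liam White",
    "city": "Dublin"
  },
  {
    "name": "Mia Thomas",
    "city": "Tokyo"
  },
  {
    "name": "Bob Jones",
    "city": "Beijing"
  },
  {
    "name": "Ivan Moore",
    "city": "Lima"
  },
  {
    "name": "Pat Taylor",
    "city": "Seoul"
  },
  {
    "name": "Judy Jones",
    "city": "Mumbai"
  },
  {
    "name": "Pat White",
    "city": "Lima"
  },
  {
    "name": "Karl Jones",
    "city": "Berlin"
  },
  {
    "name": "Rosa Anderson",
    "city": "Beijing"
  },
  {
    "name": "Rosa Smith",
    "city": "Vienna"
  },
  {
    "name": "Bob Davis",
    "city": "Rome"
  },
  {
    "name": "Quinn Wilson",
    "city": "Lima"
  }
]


Counting 'city' values across 12 records:

  Lima: 3 ###
  Beijing: 2 ##
  Dublin: 1 #
  Tokyo: 1 #
  Seoul: 1 #
  Mumbai: 1 #
  Berlin: 1 #
  Vienna: 1 #
  Rome: 1 #

Most common: Lima (3 times)

Lima (3 times)


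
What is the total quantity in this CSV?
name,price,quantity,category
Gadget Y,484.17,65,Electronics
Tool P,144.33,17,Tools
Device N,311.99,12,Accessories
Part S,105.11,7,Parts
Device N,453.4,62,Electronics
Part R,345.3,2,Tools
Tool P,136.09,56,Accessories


Computing total quantity:
Values: [65, 17, 12, 7, 62, 2, 56]
Sum = 221

221


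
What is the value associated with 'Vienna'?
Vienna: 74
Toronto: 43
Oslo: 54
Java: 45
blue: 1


Looking up key 'Vienna'
Value: 74

74


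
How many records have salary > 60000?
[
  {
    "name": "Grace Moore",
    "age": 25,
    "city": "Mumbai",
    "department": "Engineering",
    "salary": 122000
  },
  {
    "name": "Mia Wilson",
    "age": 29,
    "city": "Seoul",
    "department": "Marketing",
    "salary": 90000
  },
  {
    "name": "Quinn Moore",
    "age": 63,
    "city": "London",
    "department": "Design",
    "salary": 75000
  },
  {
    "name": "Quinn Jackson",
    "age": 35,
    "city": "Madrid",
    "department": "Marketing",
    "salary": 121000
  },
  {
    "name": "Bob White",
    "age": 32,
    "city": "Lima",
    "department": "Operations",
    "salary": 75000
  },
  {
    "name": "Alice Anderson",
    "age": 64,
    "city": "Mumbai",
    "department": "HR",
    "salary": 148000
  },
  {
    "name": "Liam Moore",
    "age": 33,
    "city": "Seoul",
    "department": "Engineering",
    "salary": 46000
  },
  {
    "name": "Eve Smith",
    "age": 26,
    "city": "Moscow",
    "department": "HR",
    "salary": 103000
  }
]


Data: 8 records
Condition: salary > 60000

Checking each record:
  Grace Moore: 122000 MATCH
  Mia Wilson: 90000 MATCH
  Quinn Moore: 75000 MATCH
  Quinn Jackson: 121000 MATCH
  Bob White: 75000 MATCH
  Alice Anderson: 148000 MATCH
  Liam Moore: 46000
  Eve Smith: 103000 MATCH

Count: 7

7


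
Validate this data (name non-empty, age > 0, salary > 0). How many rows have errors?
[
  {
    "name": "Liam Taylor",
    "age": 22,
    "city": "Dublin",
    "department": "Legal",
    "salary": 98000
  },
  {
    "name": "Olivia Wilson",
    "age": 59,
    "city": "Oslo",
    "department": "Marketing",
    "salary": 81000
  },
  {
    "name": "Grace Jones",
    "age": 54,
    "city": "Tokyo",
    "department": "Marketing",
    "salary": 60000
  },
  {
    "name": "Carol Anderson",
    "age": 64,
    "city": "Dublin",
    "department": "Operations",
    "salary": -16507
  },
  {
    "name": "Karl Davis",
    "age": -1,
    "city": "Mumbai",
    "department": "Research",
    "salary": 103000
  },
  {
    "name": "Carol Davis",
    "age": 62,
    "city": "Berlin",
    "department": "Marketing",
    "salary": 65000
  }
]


Validating 6 records:
Rules: name non-empty, age > 0, salary > 0

  Row 1 (Liam Taylor): OK
  Row 2 (Olivia Wilson): OK
  Row 3 (Grace Jones): OK
  Row 4 (Carol Anderson): negative salary: -16507
  Row 5 (Karl Davis): negative age: -1
  Row 6 (Carol Davis): OK

Total errors: 2

2 errors


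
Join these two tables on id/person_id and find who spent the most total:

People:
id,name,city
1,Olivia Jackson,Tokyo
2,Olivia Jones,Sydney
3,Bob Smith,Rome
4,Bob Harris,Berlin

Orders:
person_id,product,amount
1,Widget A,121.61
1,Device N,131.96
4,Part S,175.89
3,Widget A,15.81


Join on: people.id = orders.person_id

Joined rows:
  Olivia Jackson (Tokyo) bought Widget A for $121.61
  Olivia Jackson (Tokyo) bought Device N for $131.96
  Bob Harris (Berlin) bought Part S for $175.89
  Bob Smith (Rome) bought Widget A for $15.81

Total per person:
  Olivia Jackson: $253.57
  Bob Harris: $175.89
  Bob Smith: $15.81

Top spender: Olivia Jackson ($253.57)

Olivia Jackson ($253.57)


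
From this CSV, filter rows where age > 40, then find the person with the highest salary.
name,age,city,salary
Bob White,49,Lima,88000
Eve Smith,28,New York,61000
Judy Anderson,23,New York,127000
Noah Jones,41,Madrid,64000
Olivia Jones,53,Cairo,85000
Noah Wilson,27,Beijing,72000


Filter: age > 40
Sort by: salary (descending)

Filtered records (3):
  Bob White, age 49, salary $88000
  Olivia Jones, age 53, salary $85000
  Noah Jones, age 41, salary $64000

Highest salary: Bob White ($88000)

Bob White


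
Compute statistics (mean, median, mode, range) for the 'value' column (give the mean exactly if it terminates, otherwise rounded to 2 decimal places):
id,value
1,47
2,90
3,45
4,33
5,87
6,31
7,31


Data: [47, 90, 45, 33, 87, 31, 31]
Count: 7
Sum: 364
Mean: 364/7 = 52
Sorted: [31, 31, 33, 45, 47, 87, 90]
Median: 45.0
Mode: 31 (2 times)
Range: 90 - 31 = 59
Min: 31, Max: 90

mean=52, median=45.0, mode=31, range=59


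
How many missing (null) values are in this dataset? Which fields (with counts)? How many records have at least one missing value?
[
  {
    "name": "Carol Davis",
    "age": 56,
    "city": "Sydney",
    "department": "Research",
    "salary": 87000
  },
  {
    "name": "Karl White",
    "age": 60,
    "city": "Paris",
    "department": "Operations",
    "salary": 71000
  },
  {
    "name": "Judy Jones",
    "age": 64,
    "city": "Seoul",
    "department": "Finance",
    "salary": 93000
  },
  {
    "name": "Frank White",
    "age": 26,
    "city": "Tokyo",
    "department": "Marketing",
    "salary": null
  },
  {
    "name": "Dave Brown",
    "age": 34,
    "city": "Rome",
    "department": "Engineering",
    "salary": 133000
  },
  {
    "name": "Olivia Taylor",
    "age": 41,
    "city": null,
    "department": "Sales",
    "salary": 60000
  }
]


Checking for missing (null) values in 6 records:

  Carol Davis: complete
  Karl White: complete
  Judy Jones: complete
  Frank White: salary
  Dave Brown: complete
  Olivia Taylor: city

Per field:
  name: 0 missing
  age: 0 missing
  city: 1 missing
  department: 0 missing
  salary: 1 missing

Total missing values: 2
Records with any missing: 2

2 missing values (city: 1, salary: 1); 2 incomplete records


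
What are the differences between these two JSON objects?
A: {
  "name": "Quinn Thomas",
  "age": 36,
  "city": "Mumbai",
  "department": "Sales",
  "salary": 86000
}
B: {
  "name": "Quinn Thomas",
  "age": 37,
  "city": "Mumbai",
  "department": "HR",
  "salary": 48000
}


Comparing each field (in key order):
  name: same
  age: DIFFERENT
  city: same
  department: DIFFERENT
  salary: DIFFERENT
Differences:
  age: 36 -> 37
  department: Sales -> HR
  salary: 86000 -> 48000

3 field(s) changed

3 changes: age, department, salary


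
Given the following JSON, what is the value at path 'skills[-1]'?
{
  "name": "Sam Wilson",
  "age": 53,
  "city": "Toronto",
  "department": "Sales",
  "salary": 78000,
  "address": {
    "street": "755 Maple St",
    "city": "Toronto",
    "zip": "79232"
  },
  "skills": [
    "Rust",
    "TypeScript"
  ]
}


Query: skills[-1]
Path: skills -> last element
Value: TypeScript

TypeScript


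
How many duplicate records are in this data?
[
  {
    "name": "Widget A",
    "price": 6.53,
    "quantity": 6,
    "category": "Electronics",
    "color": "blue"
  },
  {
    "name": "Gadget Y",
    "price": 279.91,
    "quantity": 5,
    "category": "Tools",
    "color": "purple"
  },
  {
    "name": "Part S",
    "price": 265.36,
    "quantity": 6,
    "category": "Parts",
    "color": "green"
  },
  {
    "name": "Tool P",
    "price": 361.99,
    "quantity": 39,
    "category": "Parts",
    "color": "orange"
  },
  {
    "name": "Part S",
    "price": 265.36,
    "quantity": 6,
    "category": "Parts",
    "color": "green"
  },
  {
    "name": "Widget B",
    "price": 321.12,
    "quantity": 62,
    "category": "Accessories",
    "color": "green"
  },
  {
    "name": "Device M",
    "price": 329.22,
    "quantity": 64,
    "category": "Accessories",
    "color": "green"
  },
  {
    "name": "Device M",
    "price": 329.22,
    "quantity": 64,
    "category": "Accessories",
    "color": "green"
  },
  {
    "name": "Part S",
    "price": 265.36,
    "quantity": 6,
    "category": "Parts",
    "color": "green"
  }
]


Checking 9 records for duplicates:

  Row 1: Widget A ($6.53, qty 6)
  Row 2: Gadget Y ($279.91, qty 5)
  Row 3: Part S ($265.36, qty 6)
  Row 4: Tool P ($361.99, qty 39)
  Row 5: Part S ($265.36, qty 6) <-- DUPLICATE
  Row 6: Widget B ($321.12, qty 62)
  Row 7: Device M ($329.22, qty 64)
  Row 8: Device M ($329.22, qty 64) <-- DUPLICATE
  Row 9: Part S ($265.36, qty 6) <-- DUPLICATE

Duplicates found: 3
Unique records: 6

3 duplicates, 6 unique


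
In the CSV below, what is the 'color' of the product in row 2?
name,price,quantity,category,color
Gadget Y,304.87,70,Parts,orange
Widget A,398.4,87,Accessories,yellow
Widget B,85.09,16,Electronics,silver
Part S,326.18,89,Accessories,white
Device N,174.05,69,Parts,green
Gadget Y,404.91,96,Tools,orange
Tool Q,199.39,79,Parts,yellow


Query: Row 2 ('Widget A'), column 'color'
Value: yellow

yellow


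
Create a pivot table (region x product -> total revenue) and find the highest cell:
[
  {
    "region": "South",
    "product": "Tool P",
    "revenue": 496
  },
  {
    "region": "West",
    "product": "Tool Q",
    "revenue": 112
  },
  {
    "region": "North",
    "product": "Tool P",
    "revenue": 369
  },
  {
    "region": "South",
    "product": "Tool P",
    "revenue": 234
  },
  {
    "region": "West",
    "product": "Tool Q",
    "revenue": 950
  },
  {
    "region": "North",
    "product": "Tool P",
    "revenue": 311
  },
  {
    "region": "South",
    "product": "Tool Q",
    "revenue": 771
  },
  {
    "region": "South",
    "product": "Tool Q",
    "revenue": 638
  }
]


Pivot: region (rows) x product (columns) -> total revenue

     Tool P        Tool Q      
North          680             0  
South          730          1409  
West             0          1062  

Highest: South / Tool Q = $1409

South / Tool Q = $1409


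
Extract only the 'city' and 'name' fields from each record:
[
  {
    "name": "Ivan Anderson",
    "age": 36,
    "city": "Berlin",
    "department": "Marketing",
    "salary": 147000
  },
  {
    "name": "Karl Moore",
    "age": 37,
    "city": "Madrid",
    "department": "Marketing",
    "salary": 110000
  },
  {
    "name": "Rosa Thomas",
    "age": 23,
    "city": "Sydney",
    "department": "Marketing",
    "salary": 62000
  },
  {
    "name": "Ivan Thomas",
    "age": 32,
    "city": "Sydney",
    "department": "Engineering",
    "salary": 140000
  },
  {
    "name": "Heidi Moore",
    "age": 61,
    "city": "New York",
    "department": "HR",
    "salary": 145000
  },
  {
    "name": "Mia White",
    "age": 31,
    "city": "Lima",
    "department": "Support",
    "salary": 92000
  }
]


Original: 6 records with fields: name, age, city, department, salary
Keep: ['city', 'name']
Drop: ['age', 'department', 'salary']
Result: 6 records, 2 fields each

[
  {
    "city": "Berlin",
    "name": "Ivan Anderson"
  },
  {
    "city": "Madrid",
    "name": "Karl Moore"
  },
  {
    "city": "Sydney",
    "name": "Rosa Thomas"
  },
  {
    "city": "Sydney",
    "name": "Ivan Thomas"
  },
  {
    "city": "New York",
    "name": "Heidi Moore"
  },
  {
    "city": "Lima",
    "name": "Mia White"
  }
]


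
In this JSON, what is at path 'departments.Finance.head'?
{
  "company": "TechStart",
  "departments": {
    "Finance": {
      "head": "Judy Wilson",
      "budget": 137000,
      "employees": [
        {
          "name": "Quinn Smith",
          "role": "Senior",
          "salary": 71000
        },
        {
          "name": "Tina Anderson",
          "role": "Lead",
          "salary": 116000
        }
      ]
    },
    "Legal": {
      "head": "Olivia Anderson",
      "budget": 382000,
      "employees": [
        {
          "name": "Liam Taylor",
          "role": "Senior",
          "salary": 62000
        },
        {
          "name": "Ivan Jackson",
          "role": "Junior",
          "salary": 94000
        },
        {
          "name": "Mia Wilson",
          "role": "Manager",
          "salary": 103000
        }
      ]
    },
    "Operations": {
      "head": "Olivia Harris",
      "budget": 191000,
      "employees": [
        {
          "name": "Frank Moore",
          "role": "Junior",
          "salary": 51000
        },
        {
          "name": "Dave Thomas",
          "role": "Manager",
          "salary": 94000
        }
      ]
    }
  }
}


Path: departments.Finance.head

Navigate:
  -> departments
  -> Finance
  -> head = 'Judy Wilson'

Judy Wilson


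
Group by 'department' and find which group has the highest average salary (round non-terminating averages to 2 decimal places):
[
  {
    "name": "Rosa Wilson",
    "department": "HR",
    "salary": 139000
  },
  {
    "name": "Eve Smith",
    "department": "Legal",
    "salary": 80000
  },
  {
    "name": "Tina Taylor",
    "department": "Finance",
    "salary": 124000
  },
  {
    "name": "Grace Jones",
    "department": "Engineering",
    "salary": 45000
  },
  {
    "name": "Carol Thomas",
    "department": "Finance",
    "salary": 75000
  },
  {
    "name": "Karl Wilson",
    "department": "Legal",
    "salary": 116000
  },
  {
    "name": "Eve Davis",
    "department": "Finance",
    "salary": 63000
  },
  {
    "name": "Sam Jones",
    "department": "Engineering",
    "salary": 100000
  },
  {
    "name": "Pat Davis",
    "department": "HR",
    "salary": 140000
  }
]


Group by: department

Groups:
  Engineering: 2 people, avg salary = 145000/2 = $72500
  Finance: 3 people, avg salary = 262000/3 ≈ $87333.33
  HR: 2 people, avg salary = 279000/2 = $139500
  Legal: 2 people, avg salary = 196000/2 = $98000

Highest average salary: HR ($139500)

HR ($139500)


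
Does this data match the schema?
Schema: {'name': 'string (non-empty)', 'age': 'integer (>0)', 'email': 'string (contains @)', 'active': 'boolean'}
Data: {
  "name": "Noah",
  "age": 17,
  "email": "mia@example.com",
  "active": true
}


Validating each field against schema:
  name: OK (non-empty string)
  age: OK (positive integer)
  email: OK (string with @)
  active: OK (boolean)

Result: VALID

VALID


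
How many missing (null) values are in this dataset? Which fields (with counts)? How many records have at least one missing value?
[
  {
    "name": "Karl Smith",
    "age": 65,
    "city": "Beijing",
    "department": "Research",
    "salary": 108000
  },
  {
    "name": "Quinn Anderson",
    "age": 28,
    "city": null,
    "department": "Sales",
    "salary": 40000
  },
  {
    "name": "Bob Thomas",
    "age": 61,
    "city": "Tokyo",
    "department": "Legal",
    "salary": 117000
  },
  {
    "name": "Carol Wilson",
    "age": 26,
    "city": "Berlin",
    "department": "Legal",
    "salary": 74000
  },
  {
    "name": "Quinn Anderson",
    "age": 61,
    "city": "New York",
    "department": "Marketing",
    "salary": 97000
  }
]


Checking for missing (null) values in 5 records:

  Karl Smith: complete
  Quinn Anderson: city
  Bob Thomas: complete
  Carol Wilson: complete
  Quinn Anderson: complete

Per field:
  name: 0 missing
  age: 0 missing
  city: 1 missing
  department: 0 missing
  salary: 0 missing

Total missing values: 1
Records with any missing: 1

1 missing values (city: 1); 1 incomplete records


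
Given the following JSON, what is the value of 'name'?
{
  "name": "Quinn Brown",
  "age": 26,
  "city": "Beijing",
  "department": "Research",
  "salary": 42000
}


Looking up field 'name'
Value: Quinn Brown

Quinn Brown


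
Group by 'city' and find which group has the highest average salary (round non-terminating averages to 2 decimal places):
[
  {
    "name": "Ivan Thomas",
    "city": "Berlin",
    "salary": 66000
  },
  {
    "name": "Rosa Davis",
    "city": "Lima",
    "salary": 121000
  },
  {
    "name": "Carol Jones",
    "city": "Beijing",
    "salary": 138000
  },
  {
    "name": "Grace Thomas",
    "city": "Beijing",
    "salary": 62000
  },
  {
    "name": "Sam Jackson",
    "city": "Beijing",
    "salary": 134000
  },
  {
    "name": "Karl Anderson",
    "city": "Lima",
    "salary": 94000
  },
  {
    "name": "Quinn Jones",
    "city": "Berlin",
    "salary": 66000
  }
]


Group by: city

Groups:
  Beijing: 3 people, avg salary = 334000/3 ≈ $111333.33
  Berlin: 2 people, avg salary = 132000/2 = $66000
  Lima: 2 people, avg salary = 215000/2 = $107500

Highest average salary: Beijing (≈$111333.33)

Beijing (≈$111333.33)


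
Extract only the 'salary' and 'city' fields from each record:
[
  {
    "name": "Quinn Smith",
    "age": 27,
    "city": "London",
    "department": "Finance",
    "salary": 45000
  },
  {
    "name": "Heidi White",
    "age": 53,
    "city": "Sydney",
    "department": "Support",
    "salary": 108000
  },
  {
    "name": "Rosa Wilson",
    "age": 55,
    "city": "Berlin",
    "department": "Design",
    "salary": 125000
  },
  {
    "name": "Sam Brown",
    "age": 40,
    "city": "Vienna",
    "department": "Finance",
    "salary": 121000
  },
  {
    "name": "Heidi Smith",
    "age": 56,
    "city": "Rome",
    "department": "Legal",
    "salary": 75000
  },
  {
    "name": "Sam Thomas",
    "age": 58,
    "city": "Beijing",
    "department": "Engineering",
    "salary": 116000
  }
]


Original: 6 records with fields: name, age, city, department, salary
Keep: ['salary', 'city']
Drop: ['name', 'age', 'department']
Result: 6 records, 2 fields each

[
  {
    "salary": 45000,
    "city": "London"
  },
  {
    "salary": 108000,
    "city": "Sydney"
  },
  {
    "salary": 125000,
    "city": "Berlin"
  },
  {
    "salary": 121000,
    "city": "Vienna"
  },
  {
    "salary": 75000,
    "city": "Rome"
  },
  {
    "salary": 116000,
    "city": "Beijing"
  }
]


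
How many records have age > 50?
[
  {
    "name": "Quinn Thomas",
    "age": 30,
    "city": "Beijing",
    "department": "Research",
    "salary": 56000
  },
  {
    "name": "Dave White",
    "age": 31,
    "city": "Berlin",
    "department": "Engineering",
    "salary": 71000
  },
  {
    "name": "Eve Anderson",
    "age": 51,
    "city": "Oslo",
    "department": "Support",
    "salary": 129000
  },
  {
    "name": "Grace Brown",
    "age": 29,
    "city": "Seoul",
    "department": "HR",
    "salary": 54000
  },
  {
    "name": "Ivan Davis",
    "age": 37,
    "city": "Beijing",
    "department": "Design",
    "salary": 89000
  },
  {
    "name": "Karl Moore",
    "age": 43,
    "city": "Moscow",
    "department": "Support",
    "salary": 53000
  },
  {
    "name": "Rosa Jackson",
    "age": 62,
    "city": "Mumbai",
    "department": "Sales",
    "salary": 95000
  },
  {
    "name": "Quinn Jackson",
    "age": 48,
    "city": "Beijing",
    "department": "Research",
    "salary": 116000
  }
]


Data: 8 records
Condition: age > 50

Checking each record:
  Quinn Thomas: 30
  Dave White: 31
  Eve Anderson: 51 MATCH
  Grace Brown: 29
  Ivan Davis: 37
  Karl Moore: 43
  Rosa Jackson: 62 MATCH
  Quinn Jackson: 48

Count: 2

2


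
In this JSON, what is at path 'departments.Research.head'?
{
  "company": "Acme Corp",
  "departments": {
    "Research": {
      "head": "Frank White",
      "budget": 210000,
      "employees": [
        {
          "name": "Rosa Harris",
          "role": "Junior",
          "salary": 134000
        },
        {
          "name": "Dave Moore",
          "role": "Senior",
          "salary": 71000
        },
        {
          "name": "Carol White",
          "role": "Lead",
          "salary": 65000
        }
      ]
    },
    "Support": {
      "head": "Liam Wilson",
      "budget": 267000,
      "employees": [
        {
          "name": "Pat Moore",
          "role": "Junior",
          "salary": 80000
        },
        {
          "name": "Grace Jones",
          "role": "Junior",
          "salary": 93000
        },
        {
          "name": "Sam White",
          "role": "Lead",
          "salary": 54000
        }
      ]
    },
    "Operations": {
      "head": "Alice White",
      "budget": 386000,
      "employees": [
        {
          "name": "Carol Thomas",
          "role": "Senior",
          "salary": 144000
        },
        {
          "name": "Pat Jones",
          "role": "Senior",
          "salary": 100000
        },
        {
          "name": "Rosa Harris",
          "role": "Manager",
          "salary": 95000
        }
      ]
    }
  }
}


Path: departments.Research.head

Navigate:
  -> departments
  -> Research
  -> head = 'Frank White'

Frank White


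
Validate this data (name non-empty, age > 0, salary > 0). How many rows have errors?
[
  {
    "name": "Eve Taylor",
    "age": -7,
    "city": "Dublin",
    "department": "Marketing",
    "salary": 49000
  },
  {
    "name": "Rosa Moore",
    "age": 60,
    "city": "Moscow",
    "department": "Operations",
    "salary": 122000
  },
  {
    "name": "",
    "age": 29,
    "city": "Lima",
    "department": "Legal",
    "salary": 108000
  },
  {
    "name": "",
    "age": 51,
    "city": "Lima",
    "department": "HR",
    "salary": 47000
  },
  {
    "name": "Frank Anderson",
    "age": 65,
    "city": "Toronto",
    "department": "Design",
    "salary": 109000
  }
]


Validating 5 records:
Rules: name non-empty, age > 0, salary > 0

  Row 1 (Eve Taylor): negative age: -7
  Row 2 (Rosa Moore): OK
  Row 3 (???): empty name
  Row 4 (???): empty name
  Row 5 (Frank Anderson): OK

Total errors: 3

3 errors


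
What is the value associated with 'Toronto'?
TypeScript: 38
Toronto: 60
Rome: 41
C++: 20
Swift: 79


Looking up key 'Toronto'
Value: 60

60


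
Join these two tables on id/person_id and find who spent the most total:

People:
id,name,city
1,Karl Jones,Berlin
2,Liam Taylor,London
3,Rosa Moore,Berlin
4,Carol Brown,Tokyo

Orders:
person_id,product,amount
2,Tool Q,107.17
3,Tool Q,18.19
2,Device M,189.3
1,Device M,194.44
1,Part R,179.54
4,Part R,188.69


Join on: people.id = orders.person_id

Joined rows:
  Liam Taylor (London) bought Tool Q for $107.17
  Rosa Moore (Berlin) bought Tool Q for $18.19
  Liam Taylor (London) bought Device M for $189.3
  Karl Jones (Berlin) bought Device M for $194.44
  Karl Jones (Berlin) bought Part R for $179.54
  Carol Brown (Tokyo) bought Part R for $188.69

Total per person:
  Karl Jones: $373.98
  Liam Taylor: $296.47
  Carol Brown: $188.69
  Rosa Moore: $18.19

Top spender: Karl Jones ($373.98)

Karl Jones ($373.98)
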